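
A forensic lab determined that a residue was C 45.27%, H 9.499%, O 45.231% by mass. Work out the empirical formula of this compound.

C4H10O3

Assume 100 g: 45.27 g C, 9.499 g H, 45.231 g O.
n(C) = 45.27/12.01 = 3.769, n(H) = 9.499/1.008 = 9.424, n(O) = 45.231/16.00 = 2.827
Ratios (÷ 2.827): C 1.333, H 3.334, O 1.000
Multiply by 3: C 4.00, H 10.00, O 3.00 → C4H10O3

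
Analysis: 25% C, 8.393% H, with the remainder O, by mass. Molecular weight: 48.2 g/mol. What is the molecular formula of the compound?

Assume 100 g: 25 g C, 8.393 g H, 66.607 g O.
Moles — C: 25 / 12.01 = 2.082 mol; H: 8.393 / 1.008 = 8.326 mol; O: 66.607 / 16.00 = 4.163 mol
Divide by the smallest (2.082 mol C): C 1.000, H 4.000, O 2.000
→ CH4O2
Empirical-formula mass = 48.04 g/mol
n = 48.2 / 48.04 = 1.00 ≈ 1
Molecular formula = empirical formula = CH4O2

CH4O2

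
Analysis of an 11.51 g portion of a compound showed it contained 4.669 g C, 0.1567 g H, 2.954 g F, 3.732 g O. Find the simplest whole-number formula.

C5H2F2O3

C: 4.669 g ÷ 12.01 g/mol = 0.3888 mol
H: 0.1567 g ÷ 1.008 g/mol = 0.1555 mol
F: 2.954 g ÷ 19.00 g/mol = 0.1555 mol
O: 3.732 g ÷ 16.00 g/mol = 0.2333 mol
Divide by the smallest (0.1555 mol H): C 2.501, H 1.000, F 1.000, O 1.500
×2: C 5.00, H 2.00, F 2.00, O 3.00 → C5H2F2O3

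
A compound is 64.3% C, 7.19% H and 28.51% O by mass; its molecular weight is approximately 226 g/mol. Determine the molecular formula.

C12H16O4

Assume 100 g: 64.3 g C, 7.19 g H, 28.51 g O.
Moles — C: 64.3 / 12.01 = 5.354 mol; H: 7.19 / 1.008 = 7.133 mol; O: 28.51 / 16.00 = 1.782 mol
Ratios (÷ 1.782): C 3.005, H 4.003, O 1.000
→ C3H4O
Empirical-formula mass = 56.06 g/mol
n = 226 / 56.06 = 4.03 ≈ 4
Molecular formula = (C3H4O)×4 = C12H16O4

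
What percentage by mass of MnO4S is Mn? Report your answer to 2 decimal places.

36.38%

Molar mass = 1(54.94) + 4(16.00) + 1(32.07) = 151.010 g/mol
Mass of Mn per mole = 1 × 54.94 = 54.940 g
% Mn = 54.940 / 151.010 × 100 = 36.38%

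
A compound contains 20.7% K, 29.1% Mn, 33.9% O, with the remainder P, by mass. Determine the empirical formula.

KMnO4P

Assume 100 g: 20.7 g K, 29.1 g Mn, 33.9 g O, 16.3 g P.
K: 20.7 g ÷ 39.10 g/mol = 0.5294 mol
Mn: 29.1 g ÷ 54.94 g/mol = 0.5297 mol
O: 33.9 g ÷ 16.00 g/mol = 2.119 mol
P: 16.3 g ÷ 30.97 g/mol = 0.5263 mol
Divide by the smallest (0.5263 mol P): K 1.006, Mn 1.006, O 4.026, P 1.000
Ratio ≈ 1:1:4:1, so the empirical formula is KMnO4P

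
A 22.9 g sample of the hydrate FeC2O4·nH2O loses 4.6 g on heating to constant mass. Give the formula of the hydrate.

FeC2O4·2H2O

Mass of anhydrous FeC2O4 = 22.9 − 4.6 = 18.3 g
mol H2O = 4.6 / 18.02 = 0.2553
Molar mass of FeC2O4 = 143.87 g/mol → mol FeC2O4 = 18.3 / 143.87 = 0.1272
n = 0.2553 / 0.1272 = 2.01 ≈ 2 → FeC2O4·2H2O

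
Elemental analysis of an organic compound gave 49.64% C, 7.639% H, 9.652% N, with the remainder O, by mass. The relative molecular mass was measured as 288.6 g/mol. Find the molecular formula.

Assume 100 g: 49.64 g C, 7.639 g H, 9.652 g N, 33.069 g O.
Moles — C: 49.64 / 12.01 = 4.133 mol; H: 7.639 / 1.008 = 7.578 mol; N: 9.652 / 14.01 = 0.6889 mol; O: 33.069 / 16.00 = 2.067 mol
Ratios (÷ 0.6889): C 5.999, H 11.000, N 1.000, O 3.000
Ratio ≈ 6:11:1:3, so the empirical formula is C6H11NO3
Empirical-formula mass = 145.16 g/mol
n = 288.6 / 145.16 = 1.99 ≈ 2
Molecular formula = (C6H11NO3)×2 = C12H22N2O6

C12H22N2O6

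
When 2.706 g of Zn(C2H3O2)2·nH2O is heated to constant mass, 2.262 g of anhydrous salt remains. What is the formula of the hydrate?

Zn(C2H3O2)2·2H2O

Mass of water lost = 2.706 − 2.262 = 0.444 g → 0.444 / 18.02 = 0.02464 mol H2O
Molar mass of Zn(C2H3O2)2 = 183.47 g/mol → mol Zn(C2H3O2)2 = 2.262 / 183.47 = 0.01233
n = 0.02464 / 0.01233 = 2.00 ≈ 2 → Zn(C2H3O2)2·2H2O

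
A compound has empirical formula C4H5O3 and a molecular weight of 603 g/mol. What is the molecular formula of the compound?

C24H30O18

Empirical-formula mass = 101.08 g/mol
n = 603 / 101.08 = 5.97 ≈ 6
Molecular formula = (C4H5O3)6 = C24H30O18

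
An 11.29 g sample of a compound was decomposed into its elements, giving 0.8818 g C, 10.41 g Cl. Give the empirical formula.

C: 0.8818 g ÷ 12.01 g/mol = 0.07342 mol
Cl: 10.41 g ÷ 35.45 g/mol = 0.2937 mol
Divide by the smallest (0.07342 mol C): C 1.000, Cl 4.000
≈ 1:4 → CCl4

CCl4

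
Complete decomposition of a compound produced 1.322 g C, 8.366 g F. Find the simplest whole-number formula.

C: 1.322 g ÷ 12.01 g/mol = 0.1101 mol
F: 8.366 g ÷ 19.00 g/mol = 0.4403 mol
Smallest is C at 0.1101 mol; normalising gives C 1.000, F 4.000
≈ 1:4 → CF4

CF4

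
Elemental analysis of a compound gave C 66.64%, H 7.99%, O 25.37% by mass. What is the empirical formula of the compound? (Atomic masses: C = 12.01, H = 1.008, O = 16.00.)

Assume 100 g: 66.64 g C, 7.99 g H, 25.37 g O.
n(C) = 66.64/12.01 = 5.549, n(H) = 7.99/1.008 = 7.927, n(O) = 25.37/16.00 = 1.586
Smallest is O at 1.586 mol; normalising gives C 3.499, H 4.999, O 1.000
Multiply by 2: C 7.00, H 10.00, O 2.00 → C7H10O2

C7H10O2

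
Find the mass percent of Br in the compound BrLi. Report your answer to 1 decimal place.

92.0%

Molar mass = 1(79.90) + 1(6.94) = 86.840 g/mol
Mass of Br per mole = 1 × 79.90 = 79.900 g
% Br = 79.900 / 86.840 × 100 = 92.0%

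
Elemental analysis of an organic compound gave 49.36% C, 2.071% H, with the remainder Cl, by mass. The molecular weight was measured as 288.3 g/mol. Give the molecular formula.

C12H6Cl4

Assume 100 g: 49.36 g C, 2.071 g H, 48.569 g Cl.
C: 49.36 g ÷ 12.01 g/mol = 4.11 mol
H: 2.071 g ÷ 1.008 g/mol = 2.055 mol
Cl: 48.569 g ÷ 35.45 g/mol = 1.37 mol
Smallest is Cl at 1.37 mol; normalising gives C 3.000, H 1.500, Cl 1.000
Scaling by 2: C 6.00, H 3.00, Cl 2.00 → C6H3Cl2
Empirical-formula mass = 145.98 g/mol
n = 288.3 / 145.98 = 1.97 ≈ 2
Molecular formula = (C6H3Cl2)×2 = C12H6Cl4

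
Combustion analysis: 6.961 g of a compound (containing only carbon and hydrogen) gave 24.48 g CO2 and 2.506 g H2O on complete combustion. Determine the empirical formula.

mol C = 24.48 / 44.01 = 0.5562; mass C = 0.5562 × 12.01 = 6.680 g
mol H = 2 × (2.506 / 18.02) = 0.2781; mass H = 0.2781 × 1.008 = 0.2804 g
Ratios (÷ 0.2781): C 2.000, H 1.000
→ C2H

C2H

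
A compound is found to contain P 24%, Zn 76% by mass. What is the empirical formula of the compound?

P2Zn3

Assume 100 g: 24 g P, 76 g Zn.
Moles — P: 24 / 30.97 = 0.7749 mol; Zn: 76 / 65.38 = 1.162 mol
Ratios (÷ 0.7749): P 1.000, Zn 1.500
Multiply by 2: P 2.00, Zn 3.00 → P2Zn3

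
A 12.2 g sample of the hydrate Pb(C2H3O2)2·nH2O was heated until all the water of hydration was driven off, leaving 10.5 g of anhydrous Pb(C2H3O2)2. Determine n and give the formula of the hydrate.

Mass of water lost = 12.2 − 10.5 = 1.7 g → 1.7 / 18.02 = 0.09434 mol H2O
Molar mass of Pb(C2H3O2)2 = 325.29 g/mol → mol Pb(C2H3O2)2 = 10.5 / 325.29 = 0.03228
n = 0.09434 / 0.03228 = 2.92 ≈ 3 → Pb(C2H3O2)2·3H2O

Pb(C2H3O2)2·3H2O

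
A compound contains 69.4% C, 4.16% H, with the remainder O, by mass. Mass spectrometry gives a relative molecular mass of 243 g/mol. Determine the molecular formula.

Assume 100 g: 69.4 g C, 4.16 g H, 26.44 g O.
n(C) = 69.4/12.01 = 5.779, n(H) = 4.16/1.008 = 4.127, n(O) = 26.44/16.00 = 1.653
Ratios (÷ 1.653): C 3.497, H 2.497, O 1.000
Scaling by 2: C 6.99, H 4.99, O 2.00 → C7H5O2
Empirical-formula mass = 121.11 g/mol
n = 243 / 121.11 = 2.01 ≈ 2
Molecular formula = (C7H5O2)×2 = C14H10O4

C14H10O4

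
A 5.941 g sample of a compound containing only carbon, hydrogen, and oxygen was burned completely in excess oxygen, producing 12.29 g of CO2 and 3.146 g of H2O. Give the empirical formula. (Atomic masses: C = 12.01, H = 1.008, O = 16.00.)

mol C = 12.29 / 44.01 = 0.2793; mass C = 0.2793 × 12.01 = 3.354 g
mol H = 2 × (3.146 / 18.02) = 0.3492; mass H = 0.3492 × 1.008 = 0.3520 g
mass O = 5.941 − (3.706) = 2.235 g → mol O = 0.1397
Divide by the smallest (0.1397 mol O): C 1.999, H 2.499, O 1.000
×2: C 4.00, H 5.00, O 2.00 → C4H5O2

C4H5O2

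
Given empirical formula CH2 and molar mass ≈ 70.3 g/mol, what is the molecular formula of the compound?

C5H10

Empirical-formula mass = 14.03 g/mol
n = 70.3 / 14.03 = 5.01 ≈ 5
Molecular formula = (CH2)5 = C5H10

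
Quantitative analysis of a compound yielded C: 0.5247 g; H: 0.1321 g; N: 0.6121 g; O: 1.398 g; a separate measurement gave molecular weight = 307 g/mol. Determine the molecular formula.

C5H15N5O10

n(C) = 0.5247/12.01 = 0.04369, n(H) = 0.1321/1.008 = 0.1311, n(N) = 0.6121/14.01 = 0.04369, n(O) = 1.398/16.00 = 0.08737
Divide by the smallest (0.04369 mol C): C 1.000, H 3.000, N 1.000, O 2.000
→ CH3NO2
Empirical-formula mass = 61.04 g/mol
n = 307 / 61.04 = 5.03 ≈ 5
Molecular formula = (CH3NO2)×5 = C5H15N5O10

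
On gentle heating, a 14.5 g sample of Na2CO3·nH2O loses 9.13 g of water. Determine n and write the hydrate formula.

Na2CO3·10H2O

Mass of anhydrous Na2CO3 = 14.5 − 9.13 = 5.37 g
mol H2O = 9.13 / 18.02 = 0.5067
Molar mass of Na2CO3 = 105.99 g/mol → mol Na2CO3 = 5.37 / 105.99 = 0.05067
n = 0.5067 / 0.05067 = 10.00 ≈ 10 → Na2CO3·10H2O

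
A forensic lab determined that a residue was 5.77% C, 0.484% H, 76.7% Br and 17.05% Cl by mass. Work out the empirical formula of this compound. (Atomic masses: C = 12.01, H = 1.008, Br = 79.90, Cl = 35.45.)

CHBr2Cl

Assume 100 g: 5.77 g C, 0.484 g H, 76.7 g Br, 17.05 g Cl.
n(C) = 5.77/12.01 = 0.4804, n(H) = 0.484/1.008 = 0.4802, n(Br) = 76.7/79.90 = 0.9599, n(Cl) = 17.05/35.45 = 0.481
Smallest is H at 0.4802 mol; normalising gives C 1.001, H 1.000, Br 1.999, Cl 1.002
≈ 1:1:2:1 → CHBr2Cl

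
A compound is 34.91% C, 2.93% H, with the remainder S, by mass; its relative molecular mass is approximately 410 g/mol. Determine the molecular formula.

Assume 100 g: 34.91 g C, 2.93 g H, 62.16 g S.
n(C) = 34.91/12.01 = 2.907, n(H) = 2.93/1.008 = 2.907, n(S) = 62.16/32.07 = 1.938
Divide by the smallest (1.938 mol S): C 1.500, H 1.500, S 1.000
×2: C 3.00, H 3.00, S 2.00 → C3H3S2
Empirical-formula mass = 103.19 g/mol
n = 410 / 103.19 = 3.97 ≈ 4
Molecular formula = (C3H3S2)×4 = C12H12S8

C12H12S8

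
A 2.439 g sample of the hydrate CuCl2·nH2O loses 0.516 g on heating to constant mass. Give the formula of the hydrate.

Mass of anhydrous CuCl2 = 2.439 − 0.516 = 1.923 g
mol H2O = 0.516 / 18.02 = 0.02863
Molar mass of CuCl2 = 134.45 g/mol → mol CuCl2 = 1.923 / 134.45 = 0.0143
n = 0.02863 / 0.0143 = 2.00 ≈ 2 → CuCl2·2H2O

CuCl2·2H2O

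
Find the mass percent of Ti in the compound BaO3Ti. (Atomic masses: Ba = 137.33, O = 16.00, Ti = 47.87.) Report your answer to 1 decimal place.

Molar mass = 1(137.33) + 3(16.00) + 1(47.87) = 233.200 g/mol
Mass of Ti per mole = 1 × 47.87 = 47.870 g
% Ti = 47.870 / 233.200 × 100 = 20.5%

20.5%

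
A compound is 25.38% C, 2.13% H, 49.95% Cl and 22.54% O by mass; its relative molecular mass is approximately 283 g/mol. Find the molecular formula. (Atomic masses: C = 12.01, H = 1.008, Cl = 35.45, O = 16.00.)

Assume 100 g: 25.38 g C, 2.13 g H, 49.95 g Cl, 22.54 g O.
C: 25.38 g ÷ 12.01 g/mol = 2.113 mol
H: 2.13 g ÷ 1.008 g/mol = 2.113 mol
Cl: 49.95 g ÷ 35.45 g/mol = 1.409 mol
O: 22.54 g ÷ 16.00 g/mol = 1.409 mol
Ratios (÷ 1.409): C 1.500, H 1.500, Cl 1.000, O 1.000
Scaling by 2: C 3.00, H 3.00, Cl 2.00, O 2.00 → C3H3Cl2O2
Empirical-formula mass = 141.95 g/mol
n = 283 / 141.95 = 1.99 ≈ 2
Molecular formula = (C3H3Cl2O2)×2 = C6H6Cl4O4

C6H6Cl4O4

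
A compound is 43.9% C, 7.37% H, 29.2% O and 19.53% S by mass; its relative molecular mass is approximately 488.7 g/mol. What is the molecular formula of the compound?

Assume 100 g: 43.9 g C, 7.37 g H, 29.2 g O, 19.53 g S.
n(C) = 43.9/12.01 = 3.655, n(H) = 7.37/1.008 = 7.312, n(O) = 29.2/16.00 = 1.825, n(S) = 19.53/32.07 = 0.609
Smallest is S at 0.609 mol; normalising gives C 6.002, H 12.006, O 2.997, S 1.000
≈ 6:12:3:1 → C6H12O3S
Empirical-formula mass = 164.23 g/mol
n = 488.7 / 164.23 = 2.98 ≈ 3
Molecular formula = (C6H12O3S)×3 = C18H36O9S3

C18H36O9S3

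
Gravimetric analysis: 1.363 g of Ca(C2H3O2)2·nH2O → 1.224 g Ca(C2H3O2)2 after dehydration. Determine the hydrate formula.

Ca(C2H3O2)2·H2O

Mass of water lost = 1.363 − 1.224 = 0.139 g → 0.139 / 18.02 = 0.007714 mol H2O
Molar mass of Ca(C2H3O2)2 = 158.17 g/mol → mol Ca(C2H3O2)2 = 1.224 / 158.17 = 0.007739
n = 0.007714 / 0.007739 = 1.00 ≈ 1 → Ca(C2H3O2)2·H2O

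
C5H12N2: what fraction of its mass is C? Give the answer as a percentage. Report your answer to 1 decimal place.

60.0%

Molar mass = 5(12.01) + 12(1.008) + 2(14.01) = 100.166 g/mol
Mass of C per mole = 5 × 12.01 = 60.050 g
% C = 60.050 / 100.166 × 100 = 60.0%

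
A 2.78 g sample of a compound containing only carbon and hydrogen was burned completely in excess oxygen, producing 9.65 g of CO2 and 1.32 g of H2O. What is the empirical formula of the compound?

mol C = 9.65 / 44.01 = 0.2193; mass C = 0.2193 × 12.01 = 2.633 g
mol H = 2 × (1.32 / 18.02) = 0.1465; mass H = 0.1465 × 1.008 = 0.1477 g
Divide by the smallest (0.1465 mol H): C 1.497, H 1.000
×2: C 2.99, H 2.00 → C3H2

C3H2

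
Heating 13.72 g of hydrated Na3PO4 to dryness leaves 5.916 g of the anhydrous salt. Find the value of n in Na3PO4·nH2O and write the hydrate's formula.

Mass of water lost = 13.72 − 5.916 = 7.804 g → 7.804 / 18.02 = 0.4331 mol H2O
Molar mass of Na3PO4 = 163.94 g/mol → mol Na3PO4 = 5.916 / 163.94 = 0.03609
n = 0.4331 / 0.03609 = 12.00 ≈ 12 → Na3PO4·12H2O

Na3PO4·12H2O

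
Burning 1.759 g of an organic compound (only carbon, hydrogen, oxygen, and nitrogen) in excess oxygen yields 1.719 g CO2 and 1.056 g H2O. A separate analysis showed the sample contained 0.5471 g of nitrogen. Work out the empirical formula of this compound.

mol C = 1.719 / 44.01 = 0.03906; mass C = 0.03906 × 12.01 = 0.4691 g
mol H = 2 × (1.056 / 18.02) = 0.1172; mass H = 0.1172 × 1.008 = 0.1181 g
mol N = 0.5471 / 14.01 = 0.03905
mass O = 1.759 − (1.134) = 0.6247 g → mol O = 0.03904
Divide by the smallest (0.03904 mol O): C 1.000, H 3.002, N 1.000, O 1.000
→ CH3NO

CH3NO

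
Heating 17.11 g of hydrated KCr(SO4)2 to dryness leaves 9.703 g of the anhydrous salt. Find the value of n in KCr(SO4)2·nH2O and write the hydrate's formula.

KCr(SO4)2·12H2O

Mass of water lost = 17.11 − 9.703 = 7.407 g → 7.407 / 18.02 = 0.411 mol H2O
Molar mass of KCr(SO4)2 = 283.24 g/mol → mol KCr(SO4)2 = 9.703 / 283.24 = 0.03426
n = 0.411 / 0.03426 = 12.00 ≈ 12 → KCr(SO4)2·12H2O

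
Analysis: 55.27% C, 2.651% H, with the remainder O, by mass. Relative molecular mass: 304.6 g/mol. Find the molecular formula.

C14H8O8

Assume 100 g: 55.27 g C, 2.651 g H, 42.079 g O.
Moles — C: 55.27 / 12.01 = 4.602 mol; H: 2.651 / 1.008 = 2.63 mol; O: 42.079 / 16.00 = 2.63 mol
Divide by the smallest (2.63 mol O): C 1.750, H 1.000, O 1.000
Scaling by 4: C 7.00, H 4.00, O 4.00 → C7H4O4
Empirical-formula mass = 152.10 g/mol
n = 304.6 / 152.10 = 2.00 ≈ 2
Molecular formula = (C7H4O4)×2 = C14H8O8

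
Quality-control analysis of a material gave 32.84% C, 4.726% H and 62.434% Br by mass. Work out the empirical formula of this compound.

Assume 100 g: 32.84 g C, 4.726 g H, 62.434 g Br.
Moles — C: 32.84 / 12.01 = 2.734 mol; H: 4.726 / 1.008 = 4.688 mol; Br: 62.434 / 79.90 = 0.7814 mol
Ratios (÷ 0.7814): C 3.499, H 6.000, Br 1.000
Scaling by 2: C 7.00, H 12.00, Br 2.00 → C7H12Br2

C7H12Br2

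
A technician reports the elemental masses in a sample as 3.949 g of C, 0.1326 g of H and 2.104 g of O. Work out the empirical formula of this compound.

Moles — C: 3.949 / 12.01 = 0.3288 mol; H: 0.1326 / 1.008 = 0.1315 mol; O: 2.104 / 16.00 = 0.1315 mol
Smallest is O at 0.1315 mol; normalising gives C 2.500, H 1.000, O 1.000
×2: C 5.00, H 2.00, O 2.00 → C5H2O2

C5H2O2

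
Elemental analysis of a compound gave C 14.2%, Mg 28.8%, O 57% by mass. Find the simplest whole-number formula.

Assume 100 g: 14.2 g C, 28.8 g Mg, 57 g O.
C: 14.2 g ÷ 12.01 g/mol = 1.182 mol
Mg: 28.8 g ÷ 24.31 g/mol = 1.185 mol
O: 57 g ÷ 16.00 g/mol = 3.562 mol
Ratios (÷ 1.182): C 1.000, Mg 1.002, O 3.013
→ CMgO3

CMgO3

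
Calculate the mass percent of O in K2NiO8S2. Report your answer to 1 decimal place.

38.9%

Molar mass = 2(39.10) + 1(58.69) + 8(16.00) + 2(32.07) = 329.030 g/mol
Mass of O per mole = 8 × 16.00 = 128.000 g
% O = 128.000 / 329.030 × 100 = 38.9%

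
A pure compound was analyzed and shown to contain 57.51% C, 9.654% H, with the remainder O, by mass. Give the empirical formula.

C7H14O3

Assume 100 g: 57.51 g C, 9.654 g H, 32.836 g O.
Moles — C: 57.51 / 12.01 = 4.789 mol; H: 9.654 / 1.008 = 9.577 mol; O: 32.836 / 16.00 = 2.052 mol
Divide by the smallest (2.052 mol O): C 2.333, H 4.667, O 1.000
×3: C 7.00, H 14.00, O 3.00 → C7H14O3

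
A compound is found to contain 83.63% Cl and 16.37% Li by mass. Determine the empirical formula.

Assume 100 g: 83.63 g Cl, 16.37 g Li.
Cl: 83.63 g ÷ 35.45 g/mol = 2.359 mol
Li: 16.37 g ÷ 6.94 g/mol = 2.359 mol
Ratios (÷ 2.359): Cl 1.000, Li 1.000
Ratio ≈ 1:1, so the empirical formula is ClLi

ClLi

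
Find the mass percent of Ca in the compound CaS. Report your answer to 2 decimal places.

Molar mass = 1(40.08) + 1(32.07) = 72.150 g/mol
Mass of Ca per mole = 1 × 40.08 = 40.080 g
% Ca = 40.080 / 72.150 × 100 = 55.55%

55.55%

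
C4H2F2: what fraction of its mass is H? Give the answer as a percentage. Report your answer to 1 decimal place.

Molar mass = 4(12.01) + 2(1.008) + 2(19.00) = 88.056 g/mol
Mass of H per mole = 2 × 1.008 = 2.016 g
% H = 2.016 / 88.056 × 100 = 2.3%

2.3%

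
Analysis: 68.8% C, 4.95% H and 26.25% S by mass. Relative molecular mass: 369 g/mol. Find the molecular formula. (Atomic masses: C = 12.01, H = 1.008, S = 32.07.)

Assume 100 g: 68.8 g C, 4.95 g H, 26.25 g S.
n(C) = 68.8/12.01 = 5.729, n(H) = 4.95/1.008 = 4.911, n(S) = 26.25/32.07 = 0.8185
Smallest is S at 0.8185 mol; normalising gives C 6.999, H 5.999, S 1.000
≈ 7:6:1 → C7H6S
Empirical-formula mass = 122.19 g/mol
n = 369 / 122.19 = 3.02 ≈ 3
Molecular formula = (C7H6S)×3 = C21H18S3

C21H18S3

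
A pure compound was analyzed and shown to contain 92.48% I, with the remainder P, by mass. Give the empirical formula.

Assume 100 g: 92.48 g I, 7.52 g P.
n(I) = 92.48/126.90 = 0.7288, n(P) = 7.52/30.97 = 0.2428
Smallest is P at 0.2428 mol; normalising gives I 3.001, P 1.000
Ratio ≈ 3:1, so the empirical formula is I3P

I3P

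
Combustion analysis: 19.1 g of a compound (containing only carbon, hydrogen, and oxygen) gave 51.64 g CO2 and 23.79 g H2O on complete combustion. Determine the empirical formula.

C8H18O

mol C = 51.64 / 44.01 = 1.173; mass C = 1.173 × 12.01 = 14.09 g
mol H = 2 × (23.79 / 18.02) = 2.640; mass H = 2.640 × 1.008 = 2.662 g
mass O = 19.1 − (16.75) = 2.346 g → mol O = 0.1466
Ratios (÷ 0.1466): C 8.001, H 18.005, O 1.000
→ C8H18O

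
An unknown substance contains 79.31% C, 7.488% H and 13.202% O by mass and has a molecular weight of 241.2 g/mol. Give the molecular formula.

Assume 100 g: 79.31 g C, 7.488 g H, 13.202 g O.
n(C) = 79.31/12.01 = 6.604, n(H) = 7.488/1.008 = 7.429, n(O) = 13.202/16.00 = 0.8251
Ratios (÷ 0.8251): C 8.003, H 9.003, O 1.000
Ratio ≈ 8:9:1, so the empirical formula is C8H9O
Empirical-formula mass = 121.15 g/mol
n = 241.2 / 121.15 = 1.99 ≈ 2
Molecular formula = (C8H9O)×2 = C16H18O2

C16H18O2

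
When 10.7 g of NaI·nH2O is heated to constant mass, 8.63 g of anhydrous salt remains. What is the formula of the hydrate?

Mass of water lost = 10.7 − 8.63 = 2.07 g → 2.07 / 18.02 = 0.1149 mol H2O
Molar mass of NaI = 149.89 g/mol → mol NaI = 8.63 / 149.89 = 0.05758
n = 0.1149 / 0.05758 = 2.00 ≈ 2 → NaI·2H2O

NaI·2H2O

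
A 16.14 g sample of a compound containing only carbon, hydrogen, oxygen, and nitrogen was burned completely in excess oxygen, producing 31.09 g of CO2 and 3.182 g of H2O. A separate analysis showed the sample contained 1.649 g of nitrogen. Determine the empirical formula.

mol C = 31.09 / 44.01 = 0.7064; mass C = 0.7064 × 12.01 = 8.484 g
mol H = 2 × (3.182 / 18.02) = 0.3532; mass H = 0.3532 × 1.008 = 0.3560 g
mol N = 1.649 / 14.01 = 0.1177
mass O = 16.14 − (10.49) = 5.651 g → mol O = 0.3532
Smallest is N at 0.1177 mol; normalising gives C 6.002, H 3.000, N 1.000, O 3.001
Ratio ≈ 6:3:1:3, so the empirical formula is C6H3NO3

C6H3NO3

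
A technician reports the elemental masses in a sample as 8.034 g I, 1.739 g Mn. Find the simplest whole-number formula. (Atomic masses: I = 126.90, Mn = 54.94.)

I2Mn

Moles — I: 8.034 / 126.90 = 0.06331 mol; Mn: 1.739 / 54.94 = 0.03165 mol
Smallest is Mn at 0.03165 mol; normalising gives I 2.000, Mn 1.000
≈ 2:1 → I2Mn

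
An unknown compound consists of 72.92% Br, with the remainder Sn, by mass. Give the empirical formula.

Br4Sn

Assume 100 g: 72.92 g Br, 27.08 g Sn.
Moles — Br: 72.92 / 79.90 = 0.9126 mol; Sn: 27.08 / 118.71 = 0.2281 mol
Smallest is Sn at 0.2281 mol; normalising gives Br 4.001, Sn 1.000
≈ 4:1 → Br4Sn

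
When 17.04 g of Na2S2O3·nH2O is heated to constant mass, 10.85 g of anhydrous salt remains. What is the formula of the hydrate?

Na2S2O3·5H2O

Mass of water lost = 17.04 − 10.85 = 6.19 g → 6.19 / 18.02 = 0.3435 mol H2O
Molar mass of Na2S2O3 = 158.12 g/mol → mol Na2S2O3 = 10.85 / 158.12 = 0.06862
n = 0.3435 / 0.06862 = 5.01 ≈ 5 → Na2S2O3·5H2O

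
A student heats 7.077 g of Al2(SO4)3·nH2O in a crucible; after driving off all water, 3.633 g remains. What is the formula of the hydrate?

Al2(SO4)3·18H2O

Mass of water lost = 7.077 − 3.633 = 3.444 g → 3.444 / 18.02 = 0.1911 mol H2O
Molar mass of Al2(SO4)3 = 342.17 g/mol → mol Al2(SO4)3 = 3.633 / 342.17 = 0.01062
n = 0.1911 / 0.01062 = 18.00 ≈ 18 → Al2(SO4)3·18H2O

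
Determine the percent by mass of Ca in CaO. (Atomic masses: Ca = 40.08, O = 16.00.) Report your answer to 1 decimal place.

Molar mass = 1(40.08) + 1(16.00) = 56.080 g/mol
Mass of Ca per mole = 1 × 40.08 = 40.080 g
% Ca = 40.080 / 56.080 × 100 = 71.5%

71.5%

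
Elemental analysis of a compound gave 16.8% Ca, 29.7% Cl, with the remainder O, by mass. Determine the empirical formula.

Assume 100 g: 16.8 g Ca, 29.7 g Cl, 53.5 g O.
Moles — Ca: 16.8 / 40.08 = 0.4192 mol; Cl: 29.7 / 35.45 = 0.8378 mol; O: 53.5 / 16.00 = 3.344 mol
Divide by the smallest (0.4192 mol Ca): Ca 1.000, Cl 1.999, O 7.977
≈ 1:2:8 → CaCl2O8

CaCl2O8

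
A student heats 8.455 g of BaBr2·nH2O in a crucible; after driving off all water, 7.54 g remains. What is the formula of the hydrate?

BaBr2·2H2O

Mass of water lost = 8.455 − 7.54 = 0.915 g → 0.915 / 18.02 = 0.05078 mol H2O
Molar mass of BaBr2 = 297.13 g/mol → mol BaBr2 = 7.54 / 297.13 = 0.02538
n = 0.05078 / 0.02538 = 2.00 ≈ 2 → BaBr2·2H2O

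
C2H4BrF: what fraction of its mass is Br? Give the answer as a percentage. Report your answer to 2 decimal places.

62.94%

Molar mass = 2(12.01) + 4(1.008) + 1(79.90) + 1(19.00) = 126.952 g/mol
Mass of Br per mole = 1 × 79.90 = 79.900 g
% Br = 79.900 / 126.952 × 100 = 62.94%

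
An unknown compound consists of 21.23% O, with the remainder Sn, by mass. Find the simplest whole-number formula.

O2Sn

Assume 100 g: 21.23 g O, 78.77 g Sn.
n(O) = 21.23/16.00 = 1.327, n(Sn) = 78.77/118.71 = 0.6635
Ratios (÷ 0.6635): O 2.000, Sn 1.000
Ratio ≈ 2:1, so the empirical formula is O2Sn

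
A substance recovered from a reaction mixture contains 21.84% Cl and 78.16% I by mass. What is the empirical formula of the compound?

ClI

Assume 100 g: 21.84 g Cl, 78.16 g I.
Cl: 21.84 g ÷ 35.45 g/mol = 0.6161 mol
I: 78.16 g ÷ 126.90 g/mol = 0.6159 mol
Ratios (÷ 0.6159): Cl 1.000, I 1.000
≈ 1:1 → ClI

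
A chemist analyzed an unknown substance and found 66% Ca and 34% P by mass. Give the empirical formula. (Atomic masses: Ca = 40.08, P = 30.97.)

Ca3P2

Assume 100 g: 66 g Ca, 34 g P.
Ca: 66 g ÷ 40.08 g/mol = 1.647 mol
P: 34 g ÷ 30.97 g/mol = 1.098 mol
Smallest is P at 1.098 mol; normalising gives Ca 1.500, P 1.000
Scaling by 2: Ca 3.00, P 2.00 → Ca3P2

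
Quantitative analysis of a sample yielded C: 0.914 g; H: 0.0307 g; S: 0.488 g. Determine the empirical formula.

C5H2S

C: 0.914 g ÷ 12.01 g/mol = 0.0761 mol
H: 0.0307 g ÷ 1.008 g/mol = 0.03046 mol
S: 0.488 g ÷ 32.07 g/mol = 0.01522 mol
Ratios (÷ 0.01522): C 5.001, H 2.002, S 1.000
≈ 5:2:1 → C5H2S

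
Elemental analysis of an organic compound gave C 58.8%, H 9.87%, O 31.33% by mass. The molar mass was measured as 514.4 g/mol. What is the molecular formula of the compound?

Assume 100 g: 58.8 g C, 9.87 g H, 31.33 g O.
C: 58.8 g ÷ 12.01 g/mol = 4.896 mol
H: 9.87 g ÷ 1.008 g/mol = 9.792 mol
O: 31.33 g ÷ 16.00 g/mol = 1.958 mol
Ratios (÷ 1.958): C 2.500, H 5.001, O 1.000
×2: C 5.00, H 10.00, O 2.00 → C5H10O2
Empirical-formula mass = 102.13 g/mol
n = 514.4 / 102.13 = 5.04 ≈ 5
Molecular formula = (C5H10O2)×5 = C25H50O10

C25H50O10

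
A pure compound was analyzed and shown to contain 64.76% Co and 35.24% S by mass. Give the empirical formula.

CoS

Assume 100 g: 64.76 g Co, 35.24 g S.
Moles — Co: 64.76 / 58.93 = 1.099 mol; S: 35.24 / 32.07 = 1.099 mol
Smallest is S at 1.099 mol; normalising gives Co 1.000, S 1.000
Ratio ≈ 1:1, so the empirical formula is CoS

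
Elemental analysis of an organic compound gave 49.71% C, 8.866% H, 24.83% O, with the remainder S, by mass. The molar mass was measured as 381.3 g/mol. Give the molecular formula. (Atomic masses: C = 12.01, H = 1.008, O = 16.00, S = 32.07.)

C16H34O6S2

Assume 100 g: 49.71 g C, 8.866 g H, 24.83 g O, 16.594 g S.
n(C) = 49.71/12.01 = 4.139, n(H) = 8.866/1.008 = 8.796, n(O) = 24.83/16.00 = 1.552, n(S) = 16.594/32.07 = 0.5174
Smallest is S at 0.5174 mol; normalising gives C 7.999, H 16.999, O 2.999, S 1.000
Ratio ≈ 8:17:3:1, so the empirical formula is C8H17O3S
Empirical-formula mass = 193.29 g/mol
n = 381.3 / 193.29 = 1.97 ≈ 2
Molecular formula = (C8H17O3S)×2 = C16H34O6S2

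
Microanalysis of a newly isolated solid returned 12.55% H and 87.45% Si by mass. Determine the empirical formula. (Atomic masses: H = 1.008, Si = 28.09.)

H4Si

Assume 100 g: 12.55 g H, 87.45 g Si.
Moles — H: 12.55 / 1.008 = 12.45 mol; Si: 87.45 / 28.09 = 3.113 mol
Ratios (÷ 3.113): H 3.999, Si 1.000
≈ 4:1 → H4Si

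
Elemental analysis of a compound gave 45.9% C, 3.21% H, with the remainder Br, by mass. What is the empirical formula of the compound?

C6H5Br

Assume 100 g: 45.9 g C, 3.21 g H, 50.89 g Br.
Moles — C: 45.9 / 12.01 = 3.822 mol; H: 3.21 / 1.008 = 3.185 mol; Br: 50.89 / 79.90 = 0.6369 mol
Ratios (÷ 0.6369): C 6.000, H 5.000, Br 1.000
≈ 6:5:1 → C6H5Br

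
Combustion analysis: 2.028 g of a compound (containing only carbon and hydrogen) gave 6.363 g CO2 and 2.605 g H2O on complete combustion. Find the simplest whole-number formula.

CH2

mol C = 6.363 / 44.01 = 0.1446; mass C = 0.1446 × 12.01 = 1.736 g
mol H = 2 × (2.605 / 18.02) = 0.2891; mass H = 0.2891 × 1.008 = 0.2914 g
Ratios (÷ 0.1446): C 1.000, H 2.000
Ratio ≈ 1:2, so the empirical formula is CH2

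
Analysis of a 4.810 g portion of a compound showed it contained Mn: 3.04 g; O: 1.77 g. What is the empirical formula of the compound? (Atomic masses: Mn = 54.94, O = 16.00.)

Mn: 3.04 g ÷ 54.94 g/mol = 0.05533 mol
O: 1.77 g ÷ 16.00 g/mol = 0.1106 mol
Divide by the smallest (0.05533 mol Mn): Mn 1.000, O 1.999
→ MnO2

MnO2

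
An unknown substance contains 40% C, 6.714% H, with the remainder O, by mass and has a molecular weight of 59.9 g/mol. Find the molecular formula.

C2H4O2

Assume 100 g: 40 g C, 6.714 g H, 53.286 g O.
Moles — C: 40 / 12.01 = 3.331 mol; H: 6.714 / 1.008 = 6.661 mol; O: 53.286 / 16.00 = 3.33 mol
Divide by the smallest (3.33 mol O): C 1.000, H 2.000, O 1.000
→ CH2O
Empirical-formula mass = 30.03 g/mol
n = 59.9 / 30.03 = 1.99 ≈ 2
Molecular formula = (CH2O)×2 = C2H4O2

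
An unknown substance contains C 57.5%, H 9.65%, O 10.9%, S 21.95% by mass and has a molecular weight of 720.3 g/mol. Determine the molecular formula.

C35H70O5S5

Assume 100 g: 57.5 g C, 9.65 g H, 10.9 g O, 21.95 g S.
Moles — C: 57.5 / 12.01 = 4.788 mol; H: 9.65 / 1.008 = 9.573 mol; O: 10.9 / 16.00 = 0.6813 mol; S: 21.95 / 32.07 = 0.6844 mol
Smallest is O at 0.6813 mol; normalising gives C 7.028, H 14.053, O 1.000, S 1.005
Ratio ≈ 7:14:1:1, so the empirical formula is C7H14OS
Empirical-formula mass = 146.25 g/mol
n = 720.3 / 146.25 = 4.93 ≈ 5
Molecular formula = (C7H14OS)×5 = C35H70O5S5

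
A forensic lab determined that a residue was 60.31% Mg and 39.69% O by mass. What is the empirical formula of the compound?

Assume 100 g: 60.31 g Mg, 39.69 g O.
n(Mg) = 60.31/24.31 = 2.481, n(O) = 39.69/16.00 = 2.481
Ratios (÷ 2.481): Mg 1.000, O 1.000
Ratio ≈ 1:1, so the empirical formula is MgO

MgO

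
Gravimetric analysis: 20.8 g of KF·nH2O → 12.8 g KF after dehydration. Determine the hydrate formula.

Mass of water lost = 20.8 − 12.8 = 8 g → 8 / 18.02 = 0.444 mol H2O
Molar mass of KF = 58.10 g/mol → mol KF = 12.8 / 58.10 = 0.2203
n = 0.444 / 0.2203 = 2.02 ≈ 2 → KF·2H2O

KF·2H2O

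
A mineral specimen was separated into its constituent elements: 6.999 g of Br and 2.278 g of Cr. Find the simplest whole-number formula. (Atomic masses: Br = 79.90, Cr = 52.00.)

Moles — Br: 6.999 / 79.90 = 0.0876 mol; Cr: 2.278 / 52.00 = 0.04381 mol
Smallest is Cr at 0.04381 mol; normalising gives Br 2.000, Cr 1.000
→ Br2Cr

Br2Cr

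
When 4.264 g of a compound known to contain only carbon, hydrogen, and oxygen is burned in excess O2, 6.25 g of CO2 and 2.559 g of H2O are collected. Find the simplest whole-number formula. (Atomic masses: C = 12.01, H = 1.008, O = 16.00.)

CH2O

mol C = 6.25 / 44.01 = 0.1420; mass C = 0.1420 × 12.01 = 1.706 g
mol H = 2 × (2.559 / 18.02) = 0.2840; mass H = 0.2840 × 1.008 = 0.2863 g
mass O = 4.264 − (1.992) = 2.272 g → mol O = 0.1420
Smallest is O at 0.142 mol; normalising gives C 1.000, H 2.000, O 1.000
Ratio ≈ 1:2:1, so the empirical formula is CH2O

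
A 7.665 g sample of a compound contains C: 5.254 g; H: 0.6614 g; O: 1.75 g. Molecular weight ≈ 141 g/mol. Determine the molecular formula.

C8H12O2

n(C) = 5.254/12.01 = 0.4375, n(H) = 0.6614/1.008 = 0.6562, n(O) = 1.75/16.00 = 0.1094
Ratios (÷ 0.1094): C 4.000, H 5.999, O 1.000
Ratio ≈ 4:6:1, so the empirical formula is C4H6O
Empirical-formula mass = 70.09 g/mol
n = 141 / 70.09 = 2.01 ≈ 2
Molecular formula = (C4H6O)×2 = C8H12O2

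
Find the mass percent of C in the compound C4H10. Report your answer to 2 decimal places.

Molar mass = 4(12.01) + 10(1.008) = 58.120 g/mol
Mass of C per mole = 4 × 12.01 = 48.040 g
% C = 48.040 / 58.120 × 100 = 82.66%

82.66%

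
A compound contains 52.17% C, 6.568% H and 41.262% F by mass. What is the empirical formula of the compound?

Assume 100 g: 52.17 g C, 6.568 g H, 41.262 g F.
Moles — C: 52.17 / 12.01 = 4.344 mol; H: 6.568 / 1.008 = 6.516 mol; F: 41.262 / 19.00 = 2.172 mol
Ratios (÷ 2.172): C 2.000, H 3.000, F 1.000
→ C2H3F

C2H3F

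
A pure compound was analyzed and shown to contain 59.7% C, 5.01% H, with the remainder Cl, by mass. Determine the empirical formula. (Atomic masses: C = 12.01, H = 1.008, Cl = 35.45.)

Assume 100 g: 59.7 g C, 5.01 g H, 35.29 g Cl.
Moles — C: 59.7 / 12.01 = 4.971 mol; H: 5.01 / 1.008 = 4.97 mol; Cl: 35.29 / 35.45 = 0.9955 mol
Smallest is Cl at 0.9955 mol; normalising gives C 4.993, H 4.993, Cl 1.000
Ratio ≈ 5:5:1, so the empirical formula is C5H5Cl

C5H5Cl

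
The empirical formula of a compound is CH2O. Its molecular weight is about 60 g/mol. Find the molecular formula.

C2H4O2

Empirical-formula mass = 30.03 g/mol
n = 60 / 30.03 = 2.00 ≈ 2
Molecular formula = (CH2O)2 = C2H4O2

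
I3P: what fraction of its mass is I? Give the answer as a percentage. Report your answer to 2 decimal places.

Molar mass = 3(126.90) + 1(30.97) = 411.670 g/mol
Mass of I per mole = 3 × 126.90 = 380.700 g
% I = 380.700 / 411.670 × 100 = 92.48%

92.48%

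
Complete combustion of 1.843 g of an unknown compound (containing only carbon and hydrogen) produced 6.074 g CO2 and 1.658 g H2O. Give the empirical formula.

mol C = 6.074 / 44.01 = 0.1380; mass C = 0.1380 × 12.01 = 1.658 g
mol H = 2 × (1.658 / 18.02) = 0.1840; mass H = 0.1840 × 1.008 = 0.1855 g
Smallest is C at 0.138 mol; normalising gives C 1.000, H 1.333
×3: C 3.00, H 4.00 → C3H4

C3H4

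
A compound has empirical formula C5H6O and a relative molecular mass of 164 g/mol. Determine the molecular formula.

C10H12O2

Empirical-formula mass = 82.10 g/mol
n = 164 / 82.10 = 2.00 ≈ 2
Molecular formula = (C5H6O)2 = C10H12O2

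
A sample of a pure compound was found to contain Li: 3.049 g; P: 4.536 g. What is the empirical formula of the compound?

Li3P

Moles — Li: 3.049 / 6.94 = 0.4393 mol; P: 4.536 / 30.97 = 0.1465 mol
Smallest is P at 0.1465 mol; normalising gives Li 3.000, P 1.000
Ratio ≈ 3:1, so the empirical formula is Li3P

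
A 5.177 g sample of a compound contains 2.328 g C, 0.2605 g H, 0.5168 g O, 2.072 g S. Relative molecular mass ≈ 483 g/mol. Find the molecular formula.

C18H24O3S6

n(C) = 2.328/12.01 = 0.1938, n(H) = 0.2605/1.008 = 0.2584, n(O) = 0.5168/16.00 = 0.0323, n(S) = 2.072/32.07 = 0.06461
Smallest is O at 0.0323 mol; normalising gives C 6.001, H 8.001, O 1.000, S 2.000
Ratio ≈ 6:8:1:2, so the empirical formula is C6H8OS2
Empirical-formula mass = 160.26 g/mol
n = 483 / 160.26 = 3.01 ≈ 3
Molecular formula = (C6H8OS2)×3 = C18H24O3S6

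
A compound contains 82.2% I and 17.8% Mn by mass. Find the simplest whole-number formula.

Assume 100 g: 82.2 g I, 17.8 g Mn.
Moles — I: 82.2 / 126.90 = 0.6478 mol; Mn: 17.8 / 54.94 = 0.324 mol
Ratios (÷ 0.324): I 1.999, Mn 1.000
Ratio ≈ 2:1, so the empirical formula is I2Mn

I2Mn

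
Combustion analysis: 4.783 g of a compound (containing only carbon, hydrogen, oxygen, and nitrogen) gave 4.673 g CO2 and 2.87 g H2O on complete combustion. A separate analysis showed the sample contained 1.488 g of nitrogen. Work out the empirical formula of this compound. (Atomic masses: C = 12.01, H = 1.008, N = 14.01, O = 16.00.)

mol C = 4.673 / 44.01 = 0.1062; mass C = 0.1062 × 12.01 = 1.275 g
mol H = 2 × (2.87 / 18.02) = 0.3185; mass H = 0.3185 × 1.008 = 0.3211 g
mol N = 1.488 / 14.01 = 0.1062
mass O = 4.783 − (3.084) = 1.699 g → mol O = 0.1062
Divide by the smallest (0.1062 mol O): C 1.000, H 3.000, N 1.000, O 1.000
≈ 1:3:1:1 → CH3NO

CH3NO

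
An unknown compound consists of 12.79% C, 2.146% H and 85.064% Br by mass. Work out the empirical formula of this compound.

Assume 100 g: 12.79 g C, 2.146 g H, 85.064 g Br.
C: 12.79 g ÷ 12.01 g/mol = 1.065 mol
H: 2.146 g ÷ 1.008 g/mol = 2.129 mol
Br: 85.064 g ÷ 79.90 g/mol = 1.065 mol
Smallest is Br at 1.065 mol; normalising gives C 1.000, H 2.000, Br 1.000
Ratio ≈ 1:2:1, so the empirical formula is CH2Br

CH2Br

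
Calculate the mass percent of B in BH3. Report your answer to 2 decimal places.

Molar mass = 1(10.81) + 3(1.008) = 13.834 g/mol
Mass of B per mole = 1 × 10.81 = 10.810 g
% B = 10.810 / 13.834 × 100 = 78.14%

78.14%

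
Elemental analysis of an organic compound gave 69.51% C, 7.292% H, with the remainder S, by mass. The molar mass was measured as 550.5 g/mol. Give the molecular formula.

C32H40S4

Assume 100 g: 69.51 g C, 7.292 g H, 23.198 g S.
Moles — C: 69.51 / 12.01 = 5.788 mol; H: 7.292 / 1.008 = 7.234 mol; S: 23.198 / 32.07 = 0.7234 mol
Smallest is S at 0.7234 mol; normalising gives C 8.001, H 10.001, S 1.000
Ratio ≈ 8:10:1, so the empirical formula is C8H10S
Empirical-formula mass = 138.23 g/mol
n = 550.5 / 138.23 = 3.98 ≈ 4
Molecular formula = (C8H10S)×4 = C32H40S4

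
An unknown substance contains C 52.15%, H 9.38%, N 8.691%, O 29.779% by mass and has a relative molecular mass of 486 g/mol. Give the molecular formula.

C21H45N3O9

Assume 100 g: 52.15 g C, 9.38 g H, 8.691 g N, 29.779 g O.
n(C) = 52.15/12.01 = 4.342, n(H) = 9.38/1.008 = 9.306, n(N) = 8.691/14.01 = 0.6203, n(O) = 29.779/16.00 = 1.861
Ratios (÷ 0.6203): C 7.000, H 15.001, N 1.000, O 3.000
Ratio ≈ 7:15:1:3, so the empirical formula is C7H15NO3
Empirical-formula mass = 161.20 g/mol
n = 486 / 161.20 = 3.01 ≈ 3
Molecular formula = (C7H15NO3)×3 = C21H45N3O9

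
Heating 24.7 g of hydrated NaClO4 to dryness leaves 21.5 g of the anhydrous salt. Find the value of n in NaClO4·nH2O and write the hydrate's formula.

Mass of water lost = 24.7 − 21.5 = 3.2 g → 3.2 / 18.02 = 0.1776 mol H2O
Molar mass of NaClO4 = 122.44 g/mol → mol NaClO4 = 21.5 / 122.44 = 0.1756
n = 0.1776 / 0.1756 = 1.01 ≈ 1 → NaClO4·H2O

NaClO4·H2O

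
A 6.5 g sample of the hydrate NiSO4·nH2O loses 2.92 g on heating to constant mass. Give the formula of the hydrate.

NiSO4·7H2O

Mass of anhydrous NiSO4 = 6.5 − 2.92 = 3.58 g
mol H2O = 2.92 / 18.02 = 0.162
Molar mass of NiSO4 = 154.76 g/mol → mol NiSO4 = 3.58 / 154.76 = 0.02313
n = 0.162 / 0.02313 = 7.00 ≈ 7 → NiSO4·7H2O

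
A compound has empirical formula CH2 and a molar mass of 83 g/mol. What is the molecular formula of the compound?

C6H12

Empirical-formula mass = 14.03 g/mol
n = 83 / 14.03 = 5.92 ≈ 6
Molecular formula = (CH2)6 = C6H12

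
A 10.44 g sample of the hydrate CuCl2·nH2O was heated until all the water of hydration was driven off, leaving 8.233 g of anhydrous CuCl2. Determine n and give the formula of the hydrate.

Mass of water lost = 10.44 − 8.233 = 2.207 g → 2.207 / 18.02 = 0.1225 mol H2O
Molar mass of CuCl2 = 134.45 g/mol → mol CuCl2 = 8.233 / 134.45 = 0.06123
n = 0.1225 / 0.06123 = 2.00 ≈ 2 → CuCl2·2H2O

CuCl2·2H2O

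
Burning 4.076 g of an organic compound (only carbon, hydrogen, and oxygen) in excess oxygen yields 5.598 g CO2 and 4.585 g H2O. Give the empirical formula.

CH4O

mol C = 5.598 / 44.01 = 0.1272; mass C = 0.1272 × 12.01 = 1.528 g
mol H = 2 × (4.585 / 18.02) = 0.5089; mass H = 0.5089 × 1.008 = 0.5130 g
mass O = 4.076 − (2.041) = 2.035 g → mol O = 0.1272
Smallest is C at 0.1272 mol; normalising gives C 1.000, H 4.001, O 1.000
→ CH4O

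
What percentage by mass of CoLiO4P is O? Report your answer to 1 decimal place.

Molar mass = 1(58.93) + 1(6.94) + 4(16.00) + 1(30.97) = 160.840 g/mol
Mass of O per mole = 4 × 16.00 = 64.000 g
% O = 64.000 / 160.840 × 100 = 39.8%

39.8%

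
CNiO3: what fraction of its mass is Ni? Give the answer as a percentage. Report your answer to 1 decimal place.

49.4%

Molar mass = 1(12.01) + 1(58.69) + 3(16.00) = 118.700 g/mol
Mass of Ni per mole = 1 × 58.69 = 58.690 g
% Ni = 58.690 / 118.700 × 100 = 49.4%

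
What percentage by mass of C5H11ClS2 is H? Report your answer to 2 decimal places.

Molar mass = 5(12.01) + 11(1.008) + 1(35.45) + 2(32.07) = 170.728 g/mol
Mass of H per mole = 11 × 1.008 = 11.088 g
% H = 11.088 / 170.728 × 100 = 6.49%

6.49%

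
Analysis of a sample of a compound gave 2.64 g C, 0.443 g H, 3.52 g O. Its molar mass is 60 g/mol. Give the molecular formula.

C: 2.64 g ÷ 12.01 g/mol = 0.2198 mol
H: 0.443 g ÷ 1.008 g/mol = 0.4395 mol
O: 3.52 g ÷ 16.00 g/mol = 0.22 mol
Smallest is C at 0.2198 mol; normalising gives C 1.000, H 1.999, O 1.001
≈ 1:2:1 → CH2O
Empirical-formula mass = 30.03 g/mol
n = 60 / 30.03 = 2.00 ≈ 2
Molecular formula = (CH2O)×2 = C2H4O2

C2H4O2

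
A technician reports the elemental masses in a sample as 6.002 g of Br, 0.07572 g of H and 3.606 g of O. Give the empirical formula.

Moles — Br: 6.002 / 79.90 = 0.07512 mol; H: 0.07572 / 1.008 = 0.07512 mol; O: 3.606 / 16.00 = 0.2254 mol
Smallest is Br at 0.07512 mol; normalising gives Br 1.000, H 1.000, O 3.000
Ratio ≈ 1:1:3, so the empirical formula is BrHO3

BrHO3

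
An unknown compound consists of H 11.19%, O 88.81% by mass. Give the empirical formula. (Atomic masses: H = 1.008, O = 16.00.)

Assume 100 g: 11.19 g H, 88.81 g O.
Moles — H: 11.19 / 1.008 = 11.1 mol; O: 88.81 / 16.00 = 5.551 mol
Ratios (÷ 5.551): H 2.000, O 1.000
≈ 2:1 → H2O

H2O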